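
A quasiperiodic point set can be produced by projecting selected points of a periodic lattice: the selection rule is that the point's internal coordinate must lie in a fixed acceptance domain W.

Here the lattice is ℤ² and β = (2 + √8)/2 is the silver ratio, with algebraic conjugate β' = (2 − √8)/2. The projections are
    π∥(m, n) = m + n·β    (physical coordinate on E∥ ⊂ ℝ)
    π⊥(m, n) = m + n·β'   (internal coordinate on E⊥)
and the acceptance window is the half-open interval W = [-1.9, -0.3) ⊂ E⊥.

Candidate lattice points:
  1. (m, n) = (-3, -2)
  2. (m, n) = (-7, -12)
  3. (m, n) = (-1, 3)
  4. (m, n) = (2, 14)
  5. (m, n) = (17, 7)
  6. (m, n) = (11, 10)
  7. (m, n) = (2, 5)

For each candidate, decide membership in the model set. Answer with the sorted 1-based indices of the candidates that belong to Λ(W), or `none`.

none

Numerically β ≈ 2.41421 and β' = −1/β ≈ -0.41421.
candidate 1: (m,n)=(-3,-2) → π∥ = -3-2·β ≈ -7.82843, π⊥ = -3-2·β' ≈ -2.17157 ∉ [-1.9, -0.3) ⇒ out
candidate 2: (m,n)=(-7,-12) → π∥ = -7-12·β ≈ -35.97056, π⊥ = -7-12·β' ≈ -2.02944 ∉ [-1.9, -0.3) ⇒ out
candidate 3: (m,n)=(-1,3) → π∥ = -1+3·β ≈ 6.24264, π⊥ = -1+3·β' ≈ -2.24264 ∉ [-1.9, -0.3) ⇒ out
candidate 4: (m,n)=(2,14) → π∥ = 2+14·β ≈ 35.79899, π⊥ = 2+14·β' ≈ -3.79899 ∉ [-1.9, -0.3) ⇒ out
candidate 5: (m,n)=(17,7) → π∥ = 17+7·β ≈ 33.89949, π⊥ = 17+7·β' ≈ 14.10051 ∉ [-1.9, -0.3) ⇒ out
candidate 6: (m,n)=(11,10) → π∥ = 11+10·β ≈ 35.14214, π⊥ = 11+10·β' ≈ 6.85786 ∉ [-1.9, -0.3) ⇒ out
candidate 7: (m,n)=(2,5) → π∥ = 2+5·β ≈ 14.07107, π⊥ = 2+5·β' ≈ -0.07107 ∉ [-1.9, -0.3) ⇒ out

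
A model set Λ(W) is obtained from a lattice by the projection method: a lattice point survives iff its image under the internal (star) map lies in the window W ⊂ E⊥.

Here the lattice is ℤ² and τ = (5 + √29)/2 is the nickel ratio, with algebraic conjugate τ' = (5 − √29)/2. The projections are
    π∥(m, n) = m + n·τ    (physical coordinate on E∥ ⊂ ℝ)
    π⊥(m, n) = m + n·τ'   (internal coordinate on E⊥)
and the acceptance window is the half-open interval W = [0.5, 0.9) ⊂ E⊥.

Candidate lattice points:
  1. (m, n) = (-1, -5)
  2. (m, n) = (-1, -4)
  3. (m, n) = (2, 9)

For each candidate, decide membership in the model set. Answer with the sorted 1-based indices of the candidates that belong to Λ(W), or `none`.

Numerically τ ≈ 5.192582 and τ' = −1/τ ≈ -0.192582.
#1 (-1,-5): internal coord -1 + (-5)·τ' = -0.037088; -0.037088 ∉ [0.5, 0.9) → out
#2 (-1,-4): internal coord -1 + (-4)·τ' = -0.229670; -0.229670 ∉ [0.5, 0.9) → out
#3 (2,9): internal coord 2 + (9)·τ' = +0.266758; +0.266758 ∉ [0.5, 0.9) → out

none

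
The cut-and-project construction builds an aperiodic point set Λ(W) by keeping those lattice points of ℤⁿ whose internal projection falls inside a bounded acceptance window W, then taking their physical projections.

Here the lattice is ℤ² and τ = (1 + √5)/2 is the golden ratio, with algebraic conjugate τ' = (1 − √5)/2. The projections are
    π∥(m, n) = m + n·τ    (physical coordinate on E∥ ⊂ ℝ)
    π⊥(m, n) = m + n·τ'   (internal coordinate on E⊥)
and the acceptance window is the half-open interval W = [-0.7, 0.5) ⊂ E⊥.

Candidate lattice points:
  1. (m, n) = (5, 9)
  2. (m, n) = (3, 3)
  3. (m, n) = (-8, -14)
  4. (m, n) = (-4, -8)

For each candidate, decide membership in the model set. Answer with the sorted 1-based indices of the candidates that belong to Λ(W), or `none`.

Compute τ' = (1−√5)/2 = -0.618034, so π⊥(m,n) = m -0.618034·n.
#1 (5,9): internal coord 5 + (9)·τ' = -0.562306; -0.562306 ∈ [-0.7, 0.5) → IN Λ
#2 (3,3): internal coord 3 + (3)·τ' = +1.145898; +1.145898 ∉ [-0.7, 0.5) → out
#3 (-8,-14): internal coord -8 + (-14)·τ' = +0.652476; +0.652476 ∉ [-0.7, 0.5) → out
#4 (-4,-8): internal coord -4 + (-8)·τ' = +0.944272; +0.944272 ∉ [-0.7, 0.5) → out

1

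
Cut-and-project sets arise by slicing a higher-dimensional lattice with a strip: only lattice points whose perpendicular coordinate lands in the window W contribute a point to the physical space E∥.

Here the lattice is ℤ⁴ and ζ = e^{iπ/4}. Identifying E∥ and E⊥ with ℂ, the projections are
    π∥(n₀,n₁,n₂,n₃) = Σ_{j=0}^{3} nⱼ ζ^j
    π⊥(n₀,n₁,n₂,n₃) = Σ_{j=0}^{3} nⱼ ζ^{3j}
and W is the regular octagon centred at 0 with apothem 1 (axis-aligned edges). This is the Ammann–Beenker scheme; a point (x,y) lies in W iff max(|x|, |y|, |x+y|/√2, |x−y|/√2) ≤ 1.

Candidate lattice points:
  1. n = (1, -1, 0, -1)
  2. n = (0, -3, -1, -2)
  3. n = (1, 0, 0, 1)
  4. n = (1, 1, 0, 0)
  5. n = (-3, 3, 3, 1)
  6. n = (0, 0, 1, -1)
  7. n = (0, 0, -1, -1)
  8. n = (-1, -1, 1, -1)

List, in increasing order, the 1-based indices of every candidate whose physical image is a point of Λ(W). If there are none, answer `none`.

Internal map: ζ^{3j} for j=0..3 gives (1,0), (−√2/2,√2/2), (0,−1), (√2/2,√2/2).
#1 (1, -1, 0, -1): internal (1.0000, -1.4142); octagon support 1.7071 vs apothem 1 → ∉ W
#2 (0, -3, -1, -2): internal (0.7071, -2.5355); octagon support 2.5355 vs apothem 1 → ∉ W
#3 (1, 0, 0, 1): internal (1.7071, 0.7071); octagon support 1.7071 vs apothem 1 → ∉ W
#4 (1, 1, 0, 0): internal (0.2929, 0.7071); octagon support 0.7071 vs apothem 1 → ∈ W
#5 (-3, 3, 3, 1): internal (-4.4142, -0.1716); octagon support 4.4142 vs apothem 1 → ∉ W
#6 (0, 0, 1, -1): internal (-0.7071, -1.7071); octagon support 1.7071 vs apothem 1 → ∉ W
#7 (0, 0, -1, -1): internal (-0.7071, 0.2929); octagon support 0.7071 vs apothem 1 → ∈ W
#8 (-1, -1, 1, -1): internal (-1.0000, -2.4142); octagon support 2.4142 vs apothem 1 → ∉ W

4, 7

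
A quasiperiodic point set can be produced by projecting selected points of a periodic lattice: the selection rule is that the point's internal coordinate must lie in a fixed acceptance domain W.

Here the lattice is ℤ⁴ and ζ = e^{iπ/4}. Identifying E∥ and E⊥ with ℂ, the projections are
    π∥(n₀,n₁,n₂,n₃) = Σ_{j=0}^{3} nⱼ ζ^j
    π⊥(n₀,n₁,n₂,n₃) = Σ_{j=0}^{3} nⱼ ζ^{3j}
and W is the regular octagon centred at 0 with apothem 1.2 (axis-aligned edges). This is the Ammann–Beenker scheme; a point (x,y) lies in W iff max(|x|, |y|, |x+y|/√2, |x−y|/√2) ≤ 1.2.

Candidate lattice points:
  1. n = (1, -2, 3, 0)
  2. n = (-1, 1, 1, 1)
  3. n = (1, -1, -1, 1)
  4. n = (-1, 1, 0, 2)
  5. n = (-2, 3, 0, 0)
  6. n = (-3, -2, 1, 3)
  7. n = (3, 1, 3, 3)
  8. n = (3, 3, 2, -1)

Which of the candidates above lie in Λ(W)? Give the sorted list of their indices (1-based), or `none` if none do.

2, 6, 8

With ζ = e^{iπ/4} the internal vectors are ζ^0,ζ^3,ζ^6,ζ^9.
candidate 1: n = (1, -2, 3, 0) → π⊥ ≈ (+2.41421, -4.41421); max(|x|,|y|,|x±y|/√2) = 4.82843 > 1.2 ⇒ ∉ W
candidate 2: n = (-1, 1, 1, 1) → π⊥ ≈ (-1.00000, +0.41421); max(|x|,|y|,|x±y|/√2) = 1.00000 ≤ 1.2 ⇒ ∈ W
candidate 3: n = (1, -1, -1, 1) → π⊥ ≈ (+2.41421, +1.00000); max(|x|,|y|,|x±y|/√2) = 2.41421 > 1.2 ⇒ ∉ W
candidate 4: n = (-1, 1, 0, 2) → π⊥ ≈ (-0.29289, +2.12132); max(|x|,|y|,|x±y|/√2) = 2.12132 > 1.2 ⇒ ∉ W
candidate 5: n = (-2, 3, 0, 0) → π⊥ ≈ (-4.12132, +2.12132); max(|x|,|y|,|x±y|/√2) = 4.41421 > 1.2 ⇒ ∉ W
candidate 6: n = (-3, -2, 1, 3) → π⊥ ≈ (+0.53553, -0.29289); max(|x|,|y|,|x±y|/√2) = 0.58579 ≤ 1.2 ⇒ ∈ W
candidate 7: n = (3, 1, 3, 3) → π⊥ ≈ (+4.41421, -0.17157); max(|x|,|y|,|x±y|/√2) = 4.41421 > 1.2 ⇒ ∉ W
candidate 8: n = (3, 3, 2, -1) → π⊥ ≈ (+0.17157, -0.58579); max(|x|,|y|,|x±y|/√2) = 0.58579 ≤ 1.2 ⇒ ∈ W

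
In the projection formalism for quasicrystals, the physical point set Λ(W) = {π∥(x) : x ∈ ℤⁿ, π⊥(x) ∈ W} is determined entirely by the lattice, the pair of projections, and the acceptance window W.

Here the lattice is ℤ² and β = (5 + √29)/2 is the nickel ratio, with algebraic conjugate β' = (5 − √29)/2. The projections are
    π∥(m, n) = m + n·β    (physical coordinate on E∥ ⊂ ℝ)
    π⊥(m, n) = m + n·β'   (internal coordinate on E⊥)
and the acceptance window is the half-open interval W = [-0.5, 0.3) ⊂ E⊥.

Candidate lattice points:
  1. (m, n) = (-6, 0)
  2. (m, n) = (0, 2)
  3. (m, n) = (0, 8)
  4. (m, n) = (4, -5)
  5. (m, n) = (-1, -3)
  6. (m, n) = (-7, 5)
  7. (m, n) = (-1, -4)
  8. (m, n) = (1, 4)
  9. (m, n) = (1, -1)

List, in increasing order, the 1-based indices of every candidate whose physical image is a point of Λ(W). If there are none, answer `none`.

Compute β' = (5−√29)/2 = -0.1926, so π⊥(m,n) = m -0.1926·n.
[1] lift (-6,0): star map gives -6.0000; window check -0.5 ≤ -6.0000 < 0.3 is false → out
[2] lift (0,2): star map gives -0.3852; window check -0.5 ≤ -0.3852 < 0.3 is true → IN Λ
[3] lift (0,8): star map gives -1.5407; window check -0.5 ≤ -1.5407 < 0.3 is false → out
[4] lift (4,-5): star map gives 4.9629; window check -0.5 ≤ 4.9629 < 0.3 is false → out
[5] lift (-1,-3): star map gives -0.4223; window check -0.5 ≤ -0.4223 < 0.3 is true → IN Λ
[6] lift (-7,5): star map gives -7.9629; window check -0.5 ≤ -7.9629 < 0.3 is false → out
[7] lift (-1,-4): star map gives -0.2297; window check -0.5 ≤ -0.2297 < 0.3 is true → IN Λ
[8] lift (1,4): star map gives 0.2297; window check -0.5 ≤ 0.2297 < 0.3 is true → IN Λ
[9] lift (1,-1): star map gives 1.1926; window check -0.5 ≤ 1.1926 < 0.3 is false → out

2, 5, 7, 8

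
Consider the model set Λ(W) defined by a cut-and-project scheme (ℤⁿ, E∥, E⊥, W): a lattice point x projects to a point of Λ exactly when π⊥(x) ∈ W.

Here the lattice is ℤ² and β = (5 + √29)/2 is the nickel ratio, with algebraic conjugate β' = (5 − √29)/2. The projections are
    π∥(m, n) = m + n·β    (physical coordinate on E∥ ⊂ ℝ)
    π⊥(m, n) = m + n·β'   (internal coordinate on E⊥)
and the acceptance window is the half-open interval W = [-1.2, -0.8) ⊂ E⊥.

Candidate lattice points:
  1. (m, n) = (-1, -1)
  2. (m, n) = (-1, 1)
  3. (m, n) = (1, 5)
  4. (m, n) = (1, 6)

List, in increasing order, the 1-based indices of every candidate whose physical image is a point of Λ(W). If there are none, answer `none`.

Numerically β ≈ 5.19258 and β' = −1/β ≈ -0.19258.
candidate 1: (m,n)=(-1,-1) → π∥ = -1-1·β ≈ -6.19258, π⊥ = -1-1·β' ≈ -0.80742 ∈ [-1.2, -0.8) ⇒ IN Λ
candidate 2: (m,n)=(-1,1) → π∥ = -1+1·β ≈ 4.19258, π⊥ = -1+1·β' ≈ -1.19258 ∈ [-1.2, -0.8) ⇒ IN Λ
candidate 3: (m,n)=(1,5) → π∥ = 1+5·β ≈ 26.96291, π⊥ = 1+5·β' ≈ 0.03709 ∉ [-1.2, -0.8) ⇒ out
candidate 4: (m,n)=(1,6) → π∥ = 1+6·β ≈ 32.15549, π⊥ = 1+6·β' ≈ -0.15549 ∉ [-1.2, -0.8) ⇒ out

1, 2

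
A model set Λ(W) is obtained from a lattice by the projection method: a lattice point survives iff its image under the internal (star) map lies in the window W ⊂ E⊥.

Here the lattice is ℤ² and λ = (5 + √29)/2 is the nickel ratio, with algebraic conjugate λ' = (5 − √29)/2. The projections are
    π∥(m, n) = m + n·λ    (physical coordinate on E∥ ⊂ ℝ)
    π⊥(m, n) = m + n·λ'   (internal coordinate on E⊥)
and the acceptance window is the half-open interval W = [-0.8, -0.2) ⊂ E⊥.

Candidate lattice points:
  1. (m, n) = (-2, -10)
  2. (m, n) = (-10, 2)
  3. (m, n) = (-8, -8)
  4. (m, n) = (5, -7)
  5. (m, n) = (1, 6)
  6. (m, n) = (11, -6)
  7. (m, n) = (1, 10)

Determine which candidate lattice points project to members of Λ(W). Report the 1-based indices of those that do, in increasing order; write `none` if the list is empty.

none

Compute λ' = (5−√29)/2 = -0.192582, so π⊥(m,n) = m -0.192582·n.
[1] lift (-2,-10): star map gives -0.074176; window check -0.8 ≤ -0.074176 < -0.2 is false → out
[2] lift (-10,2): star map gives -10.385165; window check -0.8 ≤ -10.385165 < -0.2 is false → out
[3] lift (-8,-8): star map gives -6.459341; window check -0.8 ≤ -6.459341 < -0.2 is false → out
[4] lift (5,-7): star map gives 6.348077; window check -0.8 ≤ 6.348077 < -0.2 is false → out
[5] lift (1,6): star map gives -0.155494; window check -0.8 ≤ -0.155494 < -0.2 is false → out
[6] lift (11,-6): star map gives 12.155494; window check -0.8 ≤ 12.155494 < -0.2 is false → out
[7] lift (1,10): star map gives -0.925824; window check -0.8 ≤ -0.925824 < -0.2 is false → out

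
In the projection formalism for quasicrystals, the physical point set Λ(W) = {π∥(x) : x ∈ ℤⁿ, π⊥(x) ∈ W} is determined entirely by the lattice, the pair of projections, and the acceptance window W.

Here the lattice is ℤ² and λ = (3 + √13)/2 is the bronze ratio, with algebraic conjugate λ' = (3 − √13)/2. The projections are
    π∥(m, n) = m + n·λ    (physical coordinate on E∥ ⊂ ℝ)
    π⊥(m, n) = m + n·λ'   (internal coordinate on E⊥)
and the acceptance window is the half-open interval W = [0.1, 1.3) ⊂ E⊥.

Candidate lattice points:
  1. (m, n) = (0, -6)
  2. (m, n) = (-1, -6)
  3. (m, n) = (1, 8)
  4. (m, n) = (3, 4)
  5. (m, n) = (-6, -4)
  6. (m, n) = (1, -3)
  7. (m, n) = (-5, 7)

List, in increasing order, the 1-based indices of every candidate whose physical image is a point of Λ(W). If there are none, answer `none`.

2

Compute λ' = (3−√13)/2 = -0.3028, so π⊥(m,n) = m -0.3028·n.
#1 (0,-6): internal coord 0 + (-6)·λ' = +1.8167; +1.8167 ∉ [0.1, 1.3) → out
#2 (-1,-6): internal coord -1 + (-6)·λ' = +0.8167; +0.8167 ∈ [0.1, 1.3) → IN Λ
#3 (1,8): internal coord 1 + (8)·λ' = -1.4222; -1.4222 ∉ [0.1, 1.3) → out
#4 (3,4): internal coord 3 + (4)·λ' = +1.7889; +1.7889 ∉ [0.1, 1.3) → out
#5 (-6,-4): internal coord -6 + (-4)·λ' = -4.7889; -4.7889 ∉ [0.1, 1.3) → out
#6 (1,-3): internal coord 1 + (-3)·λ' = +1.9083; +1.9083 ∉ [0.1, 1.3) → out
#7 (-5,7): internal coord -5 + (7)·λ' = -7.1194; -7.1194 ∉ [0.1, 1.3) → out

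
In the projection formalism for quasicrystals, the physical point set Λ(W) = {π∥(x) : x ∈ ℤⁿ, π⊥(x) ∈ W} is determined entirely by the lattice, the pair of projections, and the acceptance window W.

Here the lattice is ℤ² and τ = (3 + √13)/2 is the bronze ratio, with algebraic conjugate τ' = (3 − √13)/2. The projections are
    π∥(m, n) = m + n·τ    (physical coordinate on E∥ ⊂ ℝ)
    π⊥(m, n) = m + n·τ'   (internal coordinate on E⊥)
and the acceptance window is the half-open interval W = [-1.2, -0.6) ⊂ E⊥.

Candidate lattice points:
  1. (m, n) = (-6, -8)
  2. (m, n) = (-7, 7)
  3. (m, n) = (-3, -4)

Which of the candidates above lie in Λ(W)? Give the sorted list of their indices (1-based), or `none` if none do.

none

Numerically τ ≈ 3.3028 and τ' = −1/τ ≈ -0.3028.
#1 (-6,-8): internal coord -6 + (-8)·τ' = -3.5778; -3.5778 ∉ [-1.2, -0.6) → out
#2 (-7,7): internal coord -7 + (7)·τ' = -9.1194; -9.1194 ∉ [-1.2, -0.6) → out
#3 (-3,-4): internal coord -3 + (-4)·τ' = -1.7889; -1.7889 ∉ [-1.2, -0.6) → out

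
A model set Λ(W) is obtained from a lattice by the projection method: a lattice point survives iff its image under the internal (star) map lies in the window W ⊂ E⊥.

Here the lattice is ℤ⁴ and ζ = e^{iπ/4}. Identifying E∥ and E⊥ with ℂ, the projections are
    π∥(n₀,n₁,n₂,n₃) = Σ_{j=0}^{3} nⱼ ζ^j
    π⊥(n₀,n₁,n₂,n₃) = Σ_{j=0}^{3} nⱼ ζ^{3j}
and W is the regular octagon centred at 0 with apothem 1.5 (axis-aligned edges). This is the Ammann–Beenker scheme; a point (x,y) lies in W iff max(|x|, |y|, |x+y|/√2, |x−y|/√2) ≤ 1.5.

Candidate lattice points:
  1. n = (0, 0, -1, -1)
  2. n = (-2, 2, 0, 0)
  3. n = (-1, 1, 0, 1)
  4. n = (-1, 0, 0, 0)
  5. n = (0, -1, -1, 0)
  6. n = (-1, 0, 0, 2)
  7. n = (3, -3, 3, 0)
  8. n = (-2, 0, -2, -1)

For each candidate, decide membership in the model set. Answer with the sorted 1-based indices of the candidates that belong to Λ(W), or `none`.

With ζ = e^{iπ/4} the internal vectors are ζ^0,ζ^3,ζ^6,ζ^9.
#1 (0, 0, -1, -1): internal (-0.70711, 0.29289); octagon support 0.70711 vs apothem 1.5 → ∈ W
#2 (-2, 2, 0, 0): internal (-3.41421, 1.41421); octagon support 3.41421 vs apothem 1.5 → ∉ W
#3 (-1, 1, 0, 1): internal (-1.00000, 1.41421); octagon support 1.70711 vs apothem 1.5 → ∉ W
#4 (-1, 0, 0, 0): internal (-1.00000, 0.00000); octagon support 1.00000 vs apothem 1.5 → ∈ W
#5 (0, -1, -1, 0): internal (0.70711, 0.29289); octagon support 0.70711 vs apothem 1.5 → ∈ W
#6 (-1, 0, 0, 2): internal (0.41421, 1.41421); octagon support 1.41421 vs apothem 1.5 → ∈ W
#7 (3, -3, 3, 0): internal (5.12132, -5.12132); octagon support 7.24264 vs apothem 1.5 → ∉ W
#8 (-2, 0, -2, -1): internal (-2.70711, 1.29289); octagon support 2.82843 vs apothem 1.5 → ∉ W

1, 4, 5, 6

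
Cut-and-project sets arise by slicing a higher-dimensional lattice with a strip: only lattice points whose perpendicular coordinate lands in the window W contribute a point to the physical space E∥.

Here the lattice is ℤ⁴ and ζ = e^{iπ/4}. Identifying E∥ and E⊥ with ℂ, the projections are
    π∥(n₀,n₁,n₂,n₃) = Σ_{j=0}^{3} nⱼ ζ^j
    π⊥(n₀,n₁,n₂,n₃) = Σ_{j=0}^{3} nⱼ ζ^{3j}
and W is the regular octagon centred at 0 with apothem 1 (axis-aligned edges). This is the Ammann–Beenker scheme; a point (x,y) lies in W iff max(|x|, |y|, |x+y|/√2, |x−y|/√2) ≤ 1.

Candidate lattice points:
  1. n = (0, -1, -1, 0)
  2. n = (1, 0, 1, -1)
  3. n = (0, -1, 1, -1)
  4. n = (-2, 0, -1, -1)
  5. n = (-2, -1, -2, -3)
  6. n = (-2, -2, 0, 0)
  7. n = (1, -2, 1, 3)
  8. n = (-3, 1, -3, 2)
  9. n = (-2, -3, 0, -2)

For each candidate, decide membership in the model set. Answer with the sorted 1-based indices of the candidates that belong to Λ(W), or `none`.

1

With ζ = e^{iπ/4} the internal vectors are ζ^0,ζ^3,ζ^6,ζ^9.
candidate 1: n = (0, -1, -1, 0) → π⊥ ≈ (+0.7071, +0.2929); max(|x|,|y|,|x±y|/√2) = 0.7071 ≤ 1 ⇒ ∈ W
candidate 2: n = (1, 0, 1, -1) → π⊥ ≈ (+0.2929, -1.7071); max(|x|,|y|,|x±y|/√2) = 1.7071 > 1 ⇒ ∉ W
candidate 3: n = (0, -1, 1, -1) → π⊥ ≈ (+0.0000, -2.4142); max(|x|,|y|,|x±y|/√2) = 2.4142 > 1 ⇒ ∉ W
candidate 4: n = (-2, 0, -1, -1) → π⊥ ≈ (-2.7071, +0.2929); max(|x|,|y|,|x±y|/√2) = 2.7071 > 1 ⇒ ∉ W
candidate 5: n = (-2, -1, -2, -3) → π⊥ ≈ (-3.4142, -0.8284); max(|x|,|y|,|x±y|/√2) = 3.4142 > 1 ⇒ ∉ W
candidate 6: n = (-2, -2, 0, 0) → π⊥ ≈ (-0.5858, -1.4142); max(|x|,|y|,|x±y|/√2) = 1.4142 > 1 ⇒ ∉ W
candidate 7: n = (1, -2, 1, 3) → π⊥ ≈ (+4.5355, -0.2929); max(|x|,|y|,|x±y|/√2) = 4.5355 > 1 ⇒ ∉ W
candidate 8: n = (-3, 1, -3, 2) → π⊥ ≈ (-2.2929, +5.1213); max(|x|,|y|,|x±y|/√2) = 5.2426 > 1 ⇒ ∉ W
candidate 9: n = (-2, -3, 0, -2) → π⊥ ≈ (-1.2929, -3.5355); max(|x|,|y|,|x±y|/√2) = 3.5355 > 1 ⇒ ∉ W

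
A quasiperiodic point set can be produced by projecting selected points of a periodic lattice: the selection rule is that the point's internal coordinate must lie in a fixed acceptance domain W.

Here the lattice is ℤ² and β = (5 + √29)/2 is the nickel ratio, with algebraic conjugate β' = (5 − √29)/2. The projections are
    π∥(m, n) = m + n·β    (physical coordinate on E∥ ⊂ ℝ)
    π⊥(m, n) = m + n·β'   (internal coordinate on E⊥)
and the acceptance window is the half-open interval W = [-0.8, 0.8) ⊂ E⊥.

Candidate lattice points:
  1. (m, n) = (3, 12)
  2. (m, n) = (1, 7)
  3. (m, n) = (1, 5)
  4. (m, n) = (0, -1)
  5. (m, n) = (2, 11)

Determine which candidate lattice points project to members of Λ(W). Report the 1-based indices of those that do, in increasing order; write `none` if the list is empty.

1, 2, 3, 4, 5

Numerically β ≈ 5.1926 and β' = −1/β ≈ -0.1926.
#1 (3,12): internal coord 3 + (12)·β' = +0.6890; +0.6890 ∈ [-0.8, 0.8) → IN Λ
#2 (1,7): internal coord 1 + (7)·β' = -0.3481; -0.3481 ∈ [-0.8, 0.8) → IN Λ
#3 (1,5): internal coord 1 + (5)·β' = +0.0371; +0.0371 ∈ [-0.8, 0.8) → IN Λ
#4 (0,-1): internal coord 0 + (-1)·β' = +0.1926; +0.1926 ∈ [-0.8, 0.8) → IN Λ
#5 (2,11): internal coord 2 + (11)·β' = -0.1184; -0.1184 ∈ [-0.8, 0.8) → IN Λ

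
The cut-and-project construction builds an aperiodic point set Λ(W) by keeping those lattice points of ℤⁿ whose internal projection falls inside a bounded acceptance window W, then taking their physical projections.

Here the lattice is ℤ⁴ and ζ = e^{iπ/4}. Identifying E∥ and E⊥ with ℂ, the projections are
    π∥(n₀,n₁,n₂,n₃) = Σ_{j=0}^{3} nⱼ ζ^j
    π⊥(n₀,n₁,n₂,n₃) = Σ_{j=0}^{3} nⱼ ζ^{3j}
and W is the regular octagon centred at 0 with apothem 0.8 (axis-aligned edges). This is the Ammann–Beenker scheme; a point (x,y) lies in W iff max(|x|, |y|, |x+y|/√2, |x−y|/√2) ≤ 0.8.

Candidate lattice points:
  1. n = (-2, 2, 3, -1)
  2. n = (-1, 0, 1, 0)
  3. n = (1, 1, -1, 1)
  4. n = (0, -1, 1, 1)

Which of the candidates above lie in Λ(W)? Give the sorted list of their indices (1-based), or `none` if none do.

none

π⊥(n) = n₀ + n₁ζ³ + n₂ζ⁶ + n₃ζ⁹ where ζ = e^{iπ/4}.
#1 (-2, 2, 3, -1): internal (-4.12132, -2.29289); octagon support 4.53553 vs apothem 0.8 → ∉ W
#2 (-1, 0, 1, 0): internal (-1.00000, -1.00000); octagon support 1.41421 vs apothem 0.8 → ∉ W
#3 (1, 1, -1, 1): internal (1.00000, 2.41421); octagon support 2.41421 vs apothem 0.8 → ∉ W
#4 (0, -1, 1, 1): internal (1.41421, -1.00000); octagon support 1.70711 vs apothem 0.8 → ∉ W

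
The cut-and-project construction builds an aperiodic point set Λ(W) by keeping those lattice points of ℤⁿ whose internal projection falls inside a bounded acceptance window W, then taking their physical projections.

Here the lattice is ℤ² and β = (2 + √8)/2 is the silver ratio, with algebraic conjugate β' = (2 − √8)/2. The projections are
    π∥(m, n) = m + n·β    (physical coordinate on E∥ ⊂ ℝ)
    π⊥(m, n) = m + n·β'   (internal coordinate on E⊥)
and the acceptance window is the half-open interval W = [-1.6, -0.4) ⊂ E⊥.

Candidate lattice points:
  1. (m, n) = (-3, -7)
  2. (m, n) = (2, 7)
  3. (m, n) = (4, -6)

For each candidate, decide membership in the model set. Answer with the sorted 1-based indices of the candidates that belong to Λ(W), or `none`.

2

Compute β' = (2−√8)/2 = -0.414214, so π⊥(m,n) = m -0.414214·n.
candidate 1: (m,n)=(-3,-7) → π∥ = -3-7·β ≈ -19.899495, π⊥ = -3-7·β' ≈ -0.100505 ∉ [-1.6, -0.4) ⇒ out
candidate 2: (m,n)=(2,7) → π∥ = 2+7·β ≈ 18.899495, π⊥ = 2+7·β' ≈ -0.899495 ∈ [-1.6, -0.4) ⇒ IN Λ
candidate 3: (m,n)=(4,-6) → π∥ = 4-6·β ≈ -10.485281, π⊥ = 4-6·β' ≈ 6.485281 ∉ [-1.6, -0.4) ⇒ out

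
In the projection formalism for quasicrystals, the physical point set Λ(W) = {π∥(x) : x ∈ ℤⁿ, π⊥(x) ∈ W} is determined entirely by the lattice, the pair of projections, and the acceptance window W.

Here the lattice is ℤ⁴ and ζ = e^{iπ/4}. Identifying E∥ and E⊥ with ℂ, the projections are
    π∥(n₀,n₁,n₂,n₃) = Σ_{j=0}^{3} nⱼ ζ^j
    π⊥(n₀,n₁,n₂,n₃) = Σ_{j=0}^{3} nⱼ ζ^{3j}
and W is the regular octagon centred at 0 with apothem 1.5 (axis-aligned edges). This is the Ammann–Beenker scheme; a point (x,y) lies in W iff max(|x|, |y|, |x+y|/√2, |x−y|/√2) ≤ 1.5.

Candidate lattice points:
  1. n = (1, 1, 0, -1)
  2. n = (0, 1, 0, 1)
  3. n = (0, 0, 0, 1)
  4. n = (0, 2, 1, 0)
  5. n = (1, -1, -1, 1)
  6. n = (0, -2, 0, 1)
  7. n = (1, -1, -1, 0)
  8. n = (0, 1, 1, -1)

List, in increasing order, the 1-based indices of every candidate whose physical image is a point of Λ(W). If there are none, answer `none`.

Internal map: ζ^{3j} for j=0..3 gives (1,0), (−√2/2,√2/2), (0,−1), (√2/2,√2/2).
candidate 1: n = (1, 1, 0, -1) → π⊥ ≈ (-0.414214, +0.000000); max(|x|,|y|,|x±y|/√2) = 0.414214 ≤ 1.5 ⇒ ∈ W
candidate 2: n = (0, 1, 0, 1) → π⊥ ≈ (+0.000000, +1.414214); max(|x|,|y|,|x±y|/√2) = 1.414214 ≤ 1.5 ⇒ ∈ W
candidate 3: n = (0, 0, 0, 1) → π⊥ ≈ (+0.707107, +0.707107); max(|x|,|y|,|x±y|/√2) = 1.000000 ≤ 1.5 ⇒ ∈ W
candidate 4: n = (0, 2, 1, 0) → π⊥ ≈ (-1.414214, +0.414214); max(|x|,|y|,|x±y|/√2) = 1.414214 ≤ 1.5 ⇒ ∈ W
candidate 5: n = (1, -1, -1, 1) → π⊥ ≈ (+2.414214, +1.000000); max(|x|,|y|,|x±y|/√2) = 2.414214 > 1.5 ⇒ ∉ W
candidate 6: n = (0, -2, 0, 1) → π⊥ ≈ (+2.121320, -0.707107); max(|x|,|y|,|x±y|/√2) = 2.121320 > 1.5 ⇒ ∉ W
candidate 7: n = (1, -1, -1, 0) → π⊥ ≈ (+1.707107, +0.292893); max(|x|,|y|,|x±y|/√2) = 1.707107 > 1.5 ⇒ ∉ W
candidate 8: n = (0, 1, 1, -1) → π⊥ ≈ (-1.414214, -1.000000); max(|x|,|y|,|x±y|/√2) = 1.707107 > 1.5 ⇒ ∉ W

1, 2, 3, 4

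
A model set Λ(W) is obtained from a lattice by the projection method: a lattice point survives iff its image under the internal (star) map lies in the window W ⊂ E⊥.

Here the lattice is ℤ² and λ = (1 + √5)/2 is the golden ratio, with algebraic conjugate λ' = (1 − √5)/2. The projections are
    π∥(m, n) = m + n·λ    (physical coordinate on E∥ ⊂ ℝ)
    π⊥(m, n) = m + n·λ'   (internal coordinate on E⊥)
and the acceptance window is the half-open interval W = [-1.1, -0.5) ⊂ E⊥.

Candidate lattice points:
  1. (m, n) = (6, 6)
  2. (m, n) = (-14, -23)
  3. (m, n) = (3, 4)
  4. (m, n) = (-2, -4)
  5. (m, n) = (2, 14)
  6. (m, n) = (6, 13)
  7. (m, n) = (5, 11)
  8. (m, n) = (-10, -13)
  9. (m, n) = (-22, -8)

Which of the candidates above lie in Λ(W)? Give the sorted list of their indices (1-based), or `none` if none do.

none

Compute λ' = (1−√5)/2 = -0.618034, so π⊥(m,n) = m -0.618034·n.
[1] lift (6,6): star map gives 2.291796; window check -1.1 ≤ 2.291796 < -0.5 is false → out
[2] lift (-14,-23): star map gives 0.214782; window check -1.1 ≤ 0.214782 < -0.5 is false → out
[3] lift (3,4): star map gives 0.527864; window check -1.1 ≤ 0.527864 < -0.5 is false → out
[4] lift (-2,-4): star map gives 0.472136; window check -1.1 ≤ 0.472136 < -0.5 is false → out
[5] lift (2,14): star map gives -6.652476; window check -1.1 ≤ -6.652476 < -0.5 is false → out
[6] lift (6,13): star map gives -2.034442; window check -1.1 ≤ -2.034442 < -0.5 is false → out
[7] lift (5,11): star map gives -1.798374; window check -1.1 ≤ -1.798374 < -0.5 is false → out
[8] lift (-10,-13): star map gives -1.965558; window check -1.1 ≤ -1.965558 < -0.5 is false → out
[9] lift (-22,-8): star map gives -17.055728; window check -1.1 ≤ -17.055728 < -0.5 is false → out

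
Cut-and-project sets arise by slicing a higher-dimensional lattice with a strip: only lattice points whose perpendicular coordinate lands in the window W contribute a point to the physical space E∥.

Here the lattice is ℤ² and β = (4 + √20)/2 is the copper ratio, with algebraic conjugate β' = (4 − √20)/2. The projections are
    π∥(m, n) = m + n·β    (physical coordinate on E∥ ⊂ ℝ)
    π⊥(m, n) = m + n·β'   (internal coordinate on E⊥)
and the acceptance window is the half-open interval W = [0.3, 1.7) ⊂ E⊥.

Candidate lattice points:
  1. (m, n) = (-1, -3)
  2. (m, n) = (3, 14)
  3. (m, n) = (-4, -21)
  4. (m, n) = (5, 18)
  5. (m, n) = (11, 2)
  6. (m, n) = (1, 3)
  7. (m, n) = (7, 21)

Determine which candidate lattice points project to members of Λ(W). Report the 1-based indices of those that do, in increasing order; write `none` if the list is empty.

Numerically β ≈ 4.2361 and β' = −1/β ≈ -0.2361.
#1 (-1,-3): internal coord -1 + (-3)·β' = -0.2918; -0.2918 ∉ [0.3, 1.7) → out
#2 (3,14): internal coord 3 + (14)·β' = -0.3050; -0.3050 ∉ [0.3, 1.7) → out
#3 (-4,-21): internal coord -4 + (-21)·β' = +0.9574; +0.9574 ∈ [0.3, 1.7) → IN Λ
#4 (5,18): internal coord 5 + (18)·β' = +0.7508; +0.7508 ∈ [0.3, 1.7) → IN Λ
#5 (11,2): internal coord 11 + (2)·β' = +10.5279; +10.5279 ∉ [0.3, 1.7) → out
#6 (1,3): internal coord 1 + (3)·β' = +0.2918; +0.2918 ∉ [0.3, 1.7) → out
#7 (7,21): internal coord 7 + (21)·β' = +2.0426; +2.0426 ∉ [0.3, 1.7) → out

3, 4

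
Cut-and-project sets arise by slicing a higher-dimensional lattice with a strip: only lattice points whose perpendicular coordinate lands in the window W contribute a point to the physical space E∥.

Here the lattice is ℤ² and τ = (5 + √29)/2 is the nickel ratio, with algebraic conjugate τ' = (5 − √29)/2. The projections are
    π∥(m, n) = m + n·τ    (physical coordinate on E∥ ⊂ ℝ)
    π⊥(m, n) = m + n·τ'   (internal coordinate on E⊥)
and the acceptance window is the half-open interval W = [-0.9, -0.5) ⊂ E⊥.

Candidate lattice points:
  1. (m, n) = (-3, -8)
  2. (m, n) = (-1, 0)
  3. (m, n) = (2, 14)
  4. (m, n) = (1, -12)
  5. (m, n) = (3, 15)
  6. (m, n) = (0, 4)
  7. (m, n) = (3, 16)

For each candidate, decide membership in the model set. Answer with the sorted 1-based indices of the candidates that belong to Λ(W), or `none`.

3, 6

Compute τ' = (5−√29)/2 = -0.192582, so π⊥(m,n) = m -0.192582·n.
#1 (-3,-8): internal coord -3 + (-8)·τ' = -1.459341; -1.459341 ∉ [-0.9, -0.5) → out
#2 (-1,0): internal coord -1 + (0)·τ' = -1.000000; -1.000000 ∉ [-0.9, -0.5) → out
#3 (2,14): internal coord 2 + (14)·τ' = -0.696154; -0.696154 ∈ [-0.9, -0.5) → IN Λ
#4 (1,-12): internal coord 1 + (-12)·τ' = +3.310989; +3.310989 ∉ [-0.9, -0.5) → out
#5 (3,15): internal coord 3 + (15)·τ' = +0.111264; +0.111264 ∉ [-0.9, -0.5) → out
#6 (0,4): internal coord 0 + (4)·τ' = -0.770330; -0.770330 ∈ [-0.9, -0.5) → IN Λ
#7 (3,16): internal coord 3 + (16)·τ' = -0.081318; -0.081318 ∉ [-0.9, -0.5) → out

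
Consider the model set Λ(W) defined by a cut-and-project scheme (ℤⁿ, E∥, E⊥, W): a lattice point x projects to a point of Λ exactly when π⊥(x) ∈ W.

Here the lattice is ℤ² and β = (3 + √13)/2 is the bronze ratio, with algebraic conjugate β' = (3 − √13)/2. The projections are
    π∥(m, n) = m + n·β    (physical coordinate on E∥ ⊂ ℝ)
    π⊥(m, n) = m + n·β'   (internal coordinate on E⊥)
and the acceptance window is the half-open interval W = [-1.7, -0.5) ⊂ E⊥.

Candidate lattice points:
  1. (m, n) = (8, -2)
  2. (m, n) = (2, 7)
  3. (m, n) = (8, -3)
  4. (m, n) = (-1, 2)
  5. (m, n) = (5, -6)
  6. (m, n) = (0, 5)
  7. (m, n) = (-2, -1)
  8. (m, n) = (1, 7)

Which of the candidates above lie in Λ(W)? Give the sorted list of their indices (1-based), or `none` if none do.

β' = (3−√13)/2 ≈ -0.302776.
#1 (8,-2): internal coord 8 + (-2)·β' = +8.605551; +8.605551 ∉ [-1.7, -0.5) → out
#2 (2,7): internal coord 2 + (7)·β' = -0.119429; -0.119429 ∉ [-1.7, -0.5) → out
#3 (8,-3): internal coord 8 + (-3)·β' = +8.908327; +8.908327 ∉ [-1.7, -0.5) → out
#4 (-1,2): internal coord -1 + (2)·β' = -1.605551; -1.605551 ∈ [-1.7, -0.5) → IN Λ
#5 (5,-6): internal coord 5 + (-6)·β' = +6.816654; +6.816654 ∉ [-1.7, -0.5) → out
#6 (0,5): internal coord 0 + (5)·β' = -1.513878; -1.513878 ∈ [-1.7, -0.5) → IN Λ
#7 (-2,-1): internal coord -2 + (-1)·β' = -1.697224; -1.697224 ∈ [-1.7, -0.5) → IN Λ
#8 (1,7): internal coord 1 + (7)·β' = -1.119429; -1.119429 ∈ [-1.7, -0.5) → IN Λ

4, 6, 7, 8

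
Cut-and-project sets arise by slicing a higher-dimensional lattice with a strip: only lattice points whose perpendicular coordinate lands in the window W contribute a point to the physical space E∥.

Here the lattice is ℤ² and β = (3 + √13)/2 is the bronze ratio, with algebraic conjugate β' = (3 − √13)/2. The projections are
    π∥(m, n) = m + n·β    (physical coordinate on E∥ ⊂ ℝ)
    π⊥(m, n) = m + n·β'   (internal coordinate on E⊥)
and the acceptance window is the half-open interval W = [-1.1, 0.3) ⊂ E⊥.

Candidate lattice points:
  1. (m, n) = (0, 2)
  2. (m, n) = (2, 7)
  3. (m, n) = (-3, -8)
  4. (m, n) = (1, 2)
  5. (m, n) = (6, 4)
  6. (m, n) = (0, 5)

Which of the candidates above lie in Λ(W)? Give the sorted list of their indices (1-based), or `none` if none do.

1, 2, 3

Compute β' = (3−√13)/2 = -0.30278, so π⊥(m,n) = m -0.30278·n.
#1 (0,2): internal coord 0 + (2)·β' = -0.60555; -0.60555 ∈ [-1.1, 0.3) → IN Λ
#2 (2,7): internal coord 2 + (7)·β' = -0.11943; -0.11943 ∈ [-1.1, 0.3) → IN Λ
#3 (-3,-8): internal coord -3 + (-8)·β' = -0.57779; -0.57779 ∈ [-1.1, 0.3) → IN Λ
#4 (1,2): internal coord 1 + (2)·β' = +0.39445; +0.39445 ∉ [-1.1, 0.3) → out
#5 (6,4): internal coord 6 + (4)·β' = +4.78890; +4.78890 ∉ [-1.1, 0.3) → out
#6 (0,5): internal coord 0 + (5)·β' = -1.51388; -1.51388 ∉ [-1.1, 0.3) → out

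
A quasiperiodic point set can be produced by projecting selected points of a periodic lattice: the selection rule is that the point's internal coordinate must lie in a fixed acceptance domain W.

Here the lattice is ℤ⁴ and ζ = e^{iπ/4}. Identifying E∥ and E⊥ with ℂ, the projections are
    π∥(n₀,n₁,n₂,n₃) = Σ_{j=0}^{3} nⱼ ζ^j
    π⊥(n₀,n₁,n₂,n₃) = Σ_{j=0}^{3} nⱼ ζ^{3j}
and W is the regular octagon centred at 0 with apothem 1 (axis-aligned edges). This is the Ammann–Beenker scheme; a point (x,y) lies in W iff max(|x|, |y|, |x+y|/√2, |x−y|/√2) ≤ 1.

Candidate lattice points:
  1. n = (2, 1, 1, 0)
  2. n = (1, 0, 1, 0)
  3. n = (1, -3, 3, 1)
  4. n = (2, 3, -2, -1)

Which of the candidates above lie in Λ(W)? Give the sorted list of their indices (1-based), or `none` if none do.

none

Internal map: ζ^{3j} for j=0..3 gives (1,0), (−√2/2,√2/2), (0,−1), (√2/2,√2/2).
#1 (2, 1, 1, 0): internal (1.292893, -0.292893); octagon support 1.292893 vs apothem 1 → ∉ W
#2 (1, 0, 1, 0): internal (1.000000, -1.000000); octagon support 1.414214 vs apothem 1 → ∉ W
#3 (1, -3, 3, 1): internal (3.828427, -4.414214); octagon support 5.828427 vs apothem 1 → ∉ W
#4 (2, 3, -2, -1): internal (-0.828427, 3.414214); octagon support 3.414214 vs apothem 1 → ∉ W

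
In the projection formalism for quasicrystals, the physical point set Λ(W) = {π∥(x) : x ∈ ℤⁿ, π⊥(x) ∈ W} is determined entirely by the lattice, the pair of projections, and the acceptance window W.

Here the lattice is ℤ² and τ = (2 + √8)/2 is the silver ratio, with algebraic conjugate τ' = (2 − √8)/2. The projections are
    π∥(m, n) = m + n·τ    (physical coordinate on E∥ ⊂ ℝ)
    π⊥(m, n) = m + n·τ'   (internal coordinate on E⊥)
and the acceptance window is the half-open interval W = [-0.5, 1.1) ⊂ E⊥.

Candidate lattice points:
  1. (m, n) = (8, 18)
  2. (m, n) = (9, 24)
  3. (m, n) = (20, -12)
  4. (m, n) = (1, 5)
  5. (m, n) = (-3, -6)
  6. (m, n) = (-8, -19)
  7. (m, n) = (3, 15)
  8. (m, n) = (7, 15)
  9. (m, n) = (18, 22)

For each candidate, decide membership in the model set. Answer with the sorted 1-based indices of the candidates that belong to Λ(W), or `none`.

Compute τ' = (2−√8)/2 = -0.41421, so π⊥(m,n) = m -0.41421·n.
[1] lift (8,18): star map gives 0.54416; window check -0.5 ≤ 0.54416 < 1.1 is true → IN Λ
[2] lift (9,24): star map gives -0.94113; window check -0.5 ≤ -0.94113 < 1.1 is false → out
[3] lift (20,-12): star map gives 24.97056; window check -0.5 ≤ 24.97056 < 1.1 is false → out
[4] lift (1,5): star map gives -1.07107; window check -0.5 ≤ -1.07107 < 1.1 is false → out
[5] lift (-3,-6): star map gives -0.51472; window check -0.5 ≤ -0.51472 < 1.1 is false → out
[6] lift (-8,-19): star map gives -0.12994; window check -0.5 ≤ -0.12994 < 1.1 is true → IN Λ
[7] lift (3,15): star map gives -3.21320; window check -0.5 ≤ -3.21320 < 1.1 is false → out
[8] lift (7,15): star map gives 0.78680; window check -0.5 ≤ 0.78680 < 1.1 is true → IN Λ
[9] lift (18,22): star map gives 8.88730; window check -0.5 ≤ 8.88730 < 1.1 is false → out

1, 6, 8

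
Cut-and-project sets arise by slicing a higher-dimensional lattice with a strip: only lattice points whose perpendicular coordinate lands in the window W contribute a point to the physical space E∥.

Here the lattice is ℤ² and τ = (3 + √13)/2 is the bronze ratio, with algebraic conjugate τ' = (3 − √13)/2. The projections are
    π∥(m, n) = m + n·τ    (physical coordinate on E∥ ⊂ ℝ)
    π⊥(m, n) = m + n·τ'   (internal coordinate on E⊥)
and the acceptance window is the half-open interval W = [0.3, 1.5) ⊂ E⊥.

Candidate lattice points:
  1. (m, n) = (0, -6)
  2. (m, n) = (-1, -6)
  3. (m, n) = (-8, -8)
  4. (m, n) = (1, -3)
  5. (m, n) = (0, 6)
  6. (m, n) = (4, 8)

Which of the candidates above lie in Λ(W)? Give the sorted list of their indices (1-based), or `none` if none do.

Compute τ' = (3−√13)/2 = -0.30278, so π⊥(m,n) = m -0.30278·n.
candidate 1: (m,n)=(0,-6) → π∥ = 0-6·τ ≈ -19.81665, π⊥ = 0-6·τ' ≈ 1.81665 ∉ [0.3, 1.5) ⇒ out
candidate 2: (m,n)=(-1,-6) → π∥ = -1-6·τ ≈ -20.81665, π⊥ = -1-6·τ' ≈ 0.81665 ∈ [0.3, 1.5) ⇒ IN Λ
candidate 3: (m,n)=(-8,-8) → π∥ = -8-8·τ ≈ -34.42221, π⊥ = -8-8·τ' ≈ -5.57779 ∉ [0.3, 1.5) ⇒ out
candidate 4: (m,n)=(1,-3) → π∥ = 1-3·τ ≈ -8.90833, π⊥ = 1-3·τ' ≈ 1.90833 ∉ [0.3, 1.5) ⇒ out
candidate 5: (m,n)=(0,6) → π∥ = 0+6·τ ≈ 19.81665, π⊥ = 0+6·τ' ≈ -1.81665 ∉ [0.3, 1.5) ⇒ out
candidate 6: (m,n)=(4,8) → π∥ = 4+8·τ ≈ 30.42221, π⊥ = 4+8·τ' ≈ 1.57779 ∉ [0.3, 1.5) ⇒ out

2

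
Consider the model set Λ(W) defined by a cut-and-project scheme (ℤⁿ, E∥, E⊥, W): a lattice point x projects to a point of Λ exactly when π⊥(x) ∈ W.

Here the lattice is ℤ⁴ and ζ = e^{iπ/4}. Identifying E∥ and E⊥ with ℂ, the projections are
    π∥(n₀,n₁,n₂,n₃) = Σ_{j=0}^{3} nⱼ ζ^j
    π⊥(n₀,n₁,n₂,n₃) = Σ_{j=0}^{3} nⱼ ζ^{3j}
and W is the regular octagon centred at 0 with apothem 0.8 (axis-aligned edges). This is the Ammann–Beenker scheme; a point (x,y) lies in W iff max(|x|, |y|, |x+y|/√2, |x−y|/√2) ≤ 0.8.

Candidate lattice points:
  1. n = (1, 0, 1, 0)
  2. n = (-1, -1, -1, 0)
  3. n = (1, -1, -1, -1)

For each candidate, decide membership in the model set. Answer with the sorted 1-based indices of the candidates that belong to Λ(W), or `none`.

With ζ = e^{iπ/4} the internal vectors are ζ^0,ζ^3,ζ^6,ζ^9.
#1 (1, 0, 1, 0): internal (1.0000, -1.0000); octagon support 1.4142 vs apothem 0.8 → ∉ W
#2 (-1, -1, -1, 0): internal (-0.2929, 0.2929); octagon support 0.4142 vs apothem 0.8 → ∈ W
#3 (1, -1, -1, -1): internal (1.0000, -0.4142); octagon support 1.0000 vs apothem 0.8 → ∉ W

2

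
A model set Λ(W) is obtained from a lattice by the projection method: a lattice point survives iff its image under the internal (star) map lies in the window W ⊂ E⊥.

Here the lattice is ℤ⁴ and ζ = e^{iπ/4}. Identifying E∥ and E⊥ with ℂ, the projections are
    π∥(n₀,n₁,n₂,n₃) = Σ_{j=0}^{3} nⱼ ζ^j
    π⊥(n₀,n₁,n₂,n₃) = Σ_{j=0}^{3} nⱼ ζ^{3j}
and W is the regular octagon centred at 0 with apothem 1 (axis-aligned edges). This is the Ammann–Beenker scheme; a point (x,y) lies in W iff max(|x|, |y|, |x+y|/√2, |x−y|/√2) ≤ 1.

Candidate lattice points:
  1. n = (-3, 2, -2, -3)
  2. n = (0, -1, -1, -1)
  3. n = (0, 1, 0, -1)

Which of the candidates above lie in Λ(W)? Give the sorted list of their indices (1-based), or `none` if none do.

Internal map: ζ^{3j} for j=0..3 gives (1,0), (−√2/2,√2/2), (0,−1), (√2/2,√2/2).
candidate 1: n = (-3, 2, -2, -3) → π⊥ ≈ (-6.535534, +1.292893); max(|x|,|y|,|x±y|/√2) = 6.535534 > 1 ⇒ ∉ W
candidate 2: n = (0, -1, -1, -1) → π⊥ ≈ (+0.000000, -0.414214); max(|x|,|y|,|x±y|/√2) = 0.414214 ≤ 1 ⇒ ∈ W
candidate 3: n = (0, 1, 0, -1) → π⊥ ≈ (-1.414214, +0.000000); max(|x|,|y|,|x±y|/√2) = 1.414214 > 1 ⇒ ∉ W

2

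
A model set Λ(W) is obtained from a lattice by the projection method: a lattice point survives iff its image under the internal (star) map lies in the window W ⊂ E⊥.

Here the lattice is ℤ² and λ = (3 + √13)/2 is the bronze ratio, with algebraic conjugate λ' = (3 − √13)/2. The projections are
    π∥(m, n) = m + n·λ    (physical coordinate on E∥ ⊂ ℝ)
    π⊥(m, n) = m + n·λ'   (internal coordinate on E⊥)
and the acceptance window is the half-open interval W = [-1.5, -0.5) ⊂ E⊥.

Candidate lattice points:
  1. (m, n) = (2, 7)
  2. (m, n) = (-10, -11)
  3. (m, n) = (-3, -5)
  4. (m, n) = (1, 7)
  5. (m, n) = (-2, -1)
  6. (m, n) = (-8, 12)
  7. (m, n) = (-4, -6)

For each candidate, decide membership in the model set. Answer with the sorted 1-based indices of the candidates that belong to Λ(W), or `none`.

λ' = (3−√13)/2 ≈ -0.302776.
#1 (2,7): internal coord 2 + (7)·λ' = -0.119429; -0.119429 ∉ [-1.5, -0.5) → out
#2 (-10,-11): internal coord -10 + (-11)·λ' = -6.669468; -6.669468 ∉ [-1.5, -0.5) → out
#3 (-3,-5): internal coord -3 + (-5)·λ' = -1.486122; -1.486122 ∈ [-1.5, -0.5) → IN Λ
#4 (1,7): internal coord 1 + (7)·λ' = -1.119429; -1.119429 ∈ [-1.5, -0.5) → IN Λ
#5 (-2,-1): internal coord -2 + (-1)·λ' = -1.697224; -1.697224 ∉ [-1.5, -0.5) → out
#6 (-8,12): internal coord -8 + (12)·λ' = -11.633308; -11.633308 ∉ [-1.5, -0.5) → out
#7 (-4,-6): internal coord -4 + (-6)·λ' = -2.183346; -2.183346 ∉ [-1.5, -0.5) → out

3, 4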